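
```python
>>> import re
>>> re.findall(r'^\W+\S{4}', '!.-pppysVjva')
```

['!.-pppy']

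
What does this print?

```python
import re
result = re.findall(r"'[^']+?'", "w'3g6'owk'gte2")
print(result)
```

["'3g6'"]

Walking the string: at [1:6] → "'3g6'".
No capturing groups, so `findall` returns the 1 full match string.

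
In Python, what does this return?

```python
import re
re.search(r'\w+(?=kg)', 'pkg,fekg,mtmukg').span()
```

(0, 1)

The positive lookaround only admits positions where the adjacent text matches; those characters stay outside the span.
`re.search` tries every starting position until one works.
The match spans [0:1] → 'p'.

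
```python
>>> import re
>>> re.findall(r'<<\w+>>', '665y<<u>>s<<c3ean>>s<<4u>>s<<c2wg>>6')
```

Walking the string: at [4:9] → '<<u>>'; at [10:19] → '<<c3ean>>'; at [20:26] → '<<4u>>'; at [27:35] → '<<c2wg>>'.
No capturing groups, so `findall` returns the 4 full match strings.

['<<u>>', '<<c3ean>>', '<<4u>>', '<<c2wg>>']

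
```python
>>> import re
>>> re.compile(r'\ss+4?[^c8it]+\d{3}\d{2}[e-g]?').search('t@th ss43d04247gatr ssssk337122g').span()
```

Pattern: whitespace; then one or more of the literal 's', then optionally a literal '4', then one or more of any character except [c8it]; then exactly 3 of a digit, then exactly 2 of a digit, then optionally a character in [e-g].
Unlike `match`, `search` isn't anchored — it looks for the pattern anywhere in the string.
The match spans [4:16] → ' ss43d04247g'.

(4, 16)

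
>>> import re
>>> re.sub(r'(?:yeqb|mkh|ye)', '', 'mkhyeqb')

''

`|` is ordered: at each position the engine commits to the first alternative that works.
Matches: at [0:3] → 'mkh'; at [3:7] → 'yeqb'.
Each match is replaced by ''.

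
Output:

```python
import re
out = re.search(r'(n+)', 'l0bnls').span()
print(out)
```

The pattern matches one or more of a literal 'n' (captured).
`search` walks the string left to right and returns the first match it finds.
The match spans [3:4] → 'n'.
Captured: group 1 = 'n'.

(3, 4)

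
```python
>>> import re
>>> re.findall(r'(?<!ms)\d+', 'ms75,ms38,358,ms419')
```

['5', '8', '358', '19']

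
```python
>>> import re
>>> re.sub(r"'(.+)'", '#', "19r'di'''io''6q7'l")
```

'19r#l'

Matches: at [3:17] → "'di'''io''6q7'".
Every occurrence is swapped for '#'.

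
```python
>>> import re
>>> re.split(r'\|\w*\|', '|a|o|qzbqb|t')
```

['', 'o', 't']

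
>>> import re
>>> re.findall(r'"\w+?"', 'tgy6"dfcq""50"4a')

Matches: at [4:10] → '"dfcq"'; at [10:14] → '"50"'.
Since nothing is captured, `findall` lists the 2 matched substrings directly.

['"dfcq"', '"50"']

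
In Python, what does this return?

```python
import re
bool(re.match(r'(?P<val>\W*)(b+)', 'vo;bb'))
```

False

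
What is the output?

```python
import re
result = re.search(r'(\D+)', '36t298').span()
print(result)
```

Pattern: one or more of a non-digit (captured).
`re.search` tries every starting position until one works.
The match spans [2:3] → 't'.
Captured: group 1 = 't'.

(2, 3)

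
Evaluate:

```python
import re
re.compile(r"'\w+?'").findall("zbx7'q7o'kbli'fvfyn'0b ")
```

With no groups in the pattern, `findall` gives back each whole match — 2 here.

["'q7o'", "'fvfyn'"]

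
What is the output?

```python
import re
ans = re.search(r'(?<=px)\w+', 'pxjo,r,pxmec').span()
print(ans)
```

The `(?=…)`/`(?<=…)` assertion just peeks at neighbouring text; it doesn't advance the match position.
Unlike `match`, `search` isn't anchored — it looks for the pattern anywhere in the string.
The match spans [2:4] → 'jo'.

(2, 4)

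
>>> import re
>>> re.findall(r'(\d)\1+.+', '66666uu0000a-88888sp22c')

['6']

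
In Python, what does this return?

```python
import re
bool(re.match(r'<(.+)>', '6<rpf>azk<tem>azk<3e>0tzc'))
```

False

`re.match` won't scan ahead — the pattern has to work from the very first character.
Here the string doesn't start with a match, so the call returns None, and `bool(None)` is False.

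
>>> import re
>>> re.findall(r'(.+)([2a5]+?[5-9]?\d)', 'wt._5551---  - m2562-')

[('wt._5551---  - m2', '562')]

This matches one or more of any character (captured); then one or more of one of [2a5] (lazy), then optionally a character in [5-9], then a digit (captured).
Multiple groups make `findall` return tuples — one 2-tuple for the one match.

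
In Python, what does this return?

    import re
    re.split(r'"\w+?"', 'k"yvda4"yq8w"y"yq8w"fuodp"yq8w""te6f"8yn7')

['k', 'yq8w', 'yq8w', 'yq8w"', '8yn7']

Matches to split on: at [1:8] → '"yvda4"'; at [12:15] → '"y"'; at [19:26] → '"fuodp"'; at [31:37] → '"te6f"'.
`split` removes every match and returns the 5 fragments in between.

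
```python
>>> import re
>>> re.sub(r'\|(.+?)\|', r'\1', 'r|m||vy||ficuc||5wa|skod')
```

'rmvyficuc5waskod'

A non-greedy quantifier consumes as few characters as it can — just enough that the remainder of the pattern still matches from where it stops; whatever follows it matches normally.
Matches: at [1:4] → '|m|'; at [4:8] → '|vy|'; at [8:15] → '|ficuc|'; at [15:20] → '|5wa|'.
`\1` in the replacement pulls in group 1's text for each match.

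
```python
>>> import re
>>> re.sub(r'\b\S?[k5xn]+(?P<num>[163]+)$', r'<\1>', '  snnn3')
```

'  <3>'

Pattern: a word boundary (`\b`, zero-width); then optionally a non-whitespace character; then one or more of one of [k5xn]; then one or more of one of [163] (captured as 'num'); then anchored at the end.
Matches: at [2:7] → 'snnn3'.
The replacement refers to a captured group, so each match is rewritten using its own captured text.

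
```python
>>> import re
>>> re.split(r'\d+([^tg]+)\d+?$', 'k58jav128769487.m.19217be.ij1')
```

['k', 'jav128769487.m.19217be.ij', '']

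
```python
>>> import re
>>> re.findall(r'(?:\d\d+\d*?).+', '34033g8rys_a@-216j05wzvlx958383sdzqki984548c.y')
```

This matches a digit, then one or more of a digit, then zero or more of a digit (lazy) (non-capturing group); then one or more of any character.
Matches: at [0:46] → '34033g8rys_a@-216j05wzvlx958383sdzqki984548c.y'.
Since nothing is captured, `findall` lists the 1 matched substring directly.

['34033g8rys_a@-216j05wzvlx958383sdzqki984548c.y']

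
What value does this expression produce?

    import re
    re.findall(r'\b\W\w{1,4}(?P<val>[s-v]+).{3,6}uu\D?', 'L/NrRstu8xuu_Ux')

['t']

Pattern: a word boundary (`\b`, zero-width); then a non-word character, then 1 to 4 of a word character; then one or more of a character in [s-v] (captured as 'val'); then 3 to 6 of any character, then the literal 'uu', then optionally a non-digit.
Scanning left to right: at [1:13] match '/NrRstu8xuu_', group 1 = 't'.
One capturing group, so `findall` returns just the captured substring from the one match — 1 in all.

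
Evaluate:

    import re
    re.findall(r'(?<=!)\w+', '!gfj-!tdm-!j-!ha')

Lookahead/lookbehind check context without consuming it, so the matched span excludes the asserted characters.
Scanning left to right: at [1:4] → 'gfj'; at [6:9] → 'tdm'; at [11:12] → 'j'; at [14:16] → 'ha'.
`findall` yields the raw match text (4 of them) because the pattern has no groups.

['gfj', 'tdm', 'j', 'ha']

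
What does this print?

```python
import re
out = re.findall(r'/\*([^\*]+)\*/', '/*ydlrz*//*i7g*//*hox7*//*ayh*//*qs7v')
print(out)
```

Matches: at [0:9] match '/*ydlrz*/', group 1 = 'ydlrz'; at [9:16] match '/*i7g*/', group 1 = 'i7g'; at [16:24] match '/*hox7*/', group 1 = 'hox7'; at [24:31] match '/*ayh*/', group 1 = 'ayh'.
Because there's exactly one group, `findall` drops the full match and keeps group 1 from each hit.

['ydlrz', 'i7g', 'hox7', 'ayh']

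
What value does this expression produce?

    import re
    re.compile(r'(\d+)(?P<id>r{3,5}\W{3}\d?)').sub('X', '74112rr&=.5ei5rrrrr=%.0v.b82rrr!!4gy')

'74112rr&=.5eiXv.b82rrr!!4gy'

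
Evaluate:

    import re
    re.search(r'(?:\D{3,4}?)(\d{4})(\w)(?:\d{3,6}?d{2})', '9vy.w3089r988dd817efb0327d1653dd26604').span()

(1, 15)

The pattern matches 3 to 4 of a non-digit (lazy) (non-capturing group); then exactly 4 of a digit (captured); then a word character (captured); then 3 to 6 of a digit (lazy), then exactly 2 of a literal 'd' (non-capturing group).
Unlike `match`, `search` isn't anchored — it looks for the pattern anywhere in the string.
The match spans [1:15] → 'vy.w3089r988dd'.
Captured: group 1 = '3089', group 2 = 'r'.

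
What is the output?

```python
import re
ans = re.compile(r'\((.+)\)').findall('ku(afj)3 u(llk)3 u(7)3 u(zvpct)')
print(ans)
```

With a single group, `findall` returns only what that group captured — 1 item.

['afj)3 u(llk)3 u(7)3 u(zvpct']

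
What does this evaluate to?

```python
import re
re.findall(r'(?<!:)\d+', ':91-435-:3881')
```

['1', '435', '881']

`(?!…)`/`(?<!…)` only lets a position through if the neighbouring text does NOT match; no characters are consumed.
Walking the string: at [2:3] → '1'; at [4:7] → '435'; at [10:13] → '881'.
Since nothing is captured, `findall` lists the 3 matched substrings directly.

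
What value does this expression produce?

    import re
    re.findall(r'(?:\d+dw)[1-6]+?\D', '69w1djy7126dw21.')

This matches one or more of a digit, then the literal 'dw' (non-capturing group); then one or more of a character in [1-6] (lazy), then a non-digit.
Scanning left to right: at [7:16] → '7126dw21.'.
`findall` yields the raw match text (1 of them) because the pattern has no groups.

['7126dw21.']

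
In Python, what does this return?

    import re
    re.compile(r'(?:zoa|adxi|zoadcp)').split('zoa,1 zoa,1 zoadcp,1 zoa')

`|` is ordered: at each position the engine commits to the first alternative that works.
Each match becomes a cut point; 5 segments remain.

['', ',1 ', ',1 ', 'dcp,1 ', '']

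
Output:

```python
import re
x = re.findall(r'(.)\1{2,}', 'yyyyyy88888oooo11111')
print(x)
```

After group 1 captures some text, `\1` only succeeds where that same text appears again.
`findall` collects group 1 from each match (4 total).

['y', '8', 'o', '1']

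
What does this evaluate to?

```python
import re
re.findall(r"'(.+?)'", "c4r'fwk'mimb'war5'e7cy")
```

['fwk', 'war5']

Walking the string: at [3:8] match "'fwk'", group 1 = 'fwk'; at [12:18] match "'war5'", group 1 = 'war5'.
`findall` collects group 1 from each match (2 total).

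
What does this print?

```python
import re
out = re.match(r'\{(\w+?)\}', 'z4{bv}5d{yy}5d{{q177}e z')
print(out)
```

With `match`, the pattern is implicitly anchored at the beginning.
Here position 0 doesn't satisfy it, so the call returns None.

None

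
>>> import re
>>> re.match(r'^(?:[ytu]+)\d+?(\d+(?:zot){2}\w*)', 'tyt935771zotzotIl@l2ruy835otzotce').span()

The pattern matches anchored at the start of the string; then one or more of one of [ytu] (non-capturing group); then one or more of a digit (lazy); then one or more of a digit, then the literal 'zot' repeated 2 times, then zero or more of a word character (captured).
`re.match` only tries the pattern at the start of the string.
The match spans [0:17] → 'tyt935771zotzotIl'.
Captured: group 1 = '35771zotzotIl'.

(0, 17)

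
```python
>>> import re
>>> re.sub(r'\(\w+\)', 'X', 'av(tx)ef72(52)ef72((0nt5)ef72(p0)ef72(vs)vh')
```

`sub` substitutes 'X' at each match site.

'avXef72Xef72(Xef72Xef72Xvh'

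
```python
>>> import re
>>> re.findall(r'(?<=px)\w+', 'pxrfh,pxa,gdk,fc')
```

['rfh', 'a']

Lookahead/lookbehind check context without consuming it, so the matched span excludes the asserted characters.
Scanning left to right: at [2:5] → 'rfh'; at [8:9] → 'a'.
`findall` yields the raw match text (2 of them) because the pattern has no groups.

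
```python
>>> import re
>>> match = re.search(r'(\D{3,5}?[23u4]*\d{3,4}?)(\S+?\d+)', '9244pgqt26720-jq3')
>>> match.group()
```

The pattern matches 3 to 5 of a non-digit (lazy), then zero or more of one of [23u4], then 3 to 4 of a digit (lazy) (captured); then one or more of a non-whitespace character (lazy), then one or more of a digit (captured).
`re.search` tries every starting position until one works.
The match spans [4:17] → 'pgqt26720-jq3'.
Captured: group 1 = 'pgqt2672', group 2 = '0-jq3'.

'pgqt26720-jq3'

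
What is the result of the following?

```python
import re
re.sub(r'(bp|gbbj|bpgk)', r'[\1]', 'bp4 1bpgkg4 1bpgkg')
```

Alternation isn't longest-match — the leftmost alternative that fits at this position is chosen.
Matches: at [0:2] → 'bp'; at [5:7] → 'bp'; at [13:15] → 'bp'.
`\1` in the replacement pulls in group 1's text for each match.

'[bp]4 1[bp]gkg4 1[bp]gkg'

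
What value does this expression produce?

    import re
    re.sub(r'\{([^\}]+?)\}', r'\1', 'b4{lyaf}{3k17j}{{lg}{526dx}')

Matches: at [2:8] → '{lyaf}'; at [8:15] → '{3k17j}'; at [15:20] → '{{lg}'; at [20:27] → '{526dx}'.
The replacement refers to a captured group, so each match is rewritten using its own captured text.

'b4lyaf3k17j{lg526dx'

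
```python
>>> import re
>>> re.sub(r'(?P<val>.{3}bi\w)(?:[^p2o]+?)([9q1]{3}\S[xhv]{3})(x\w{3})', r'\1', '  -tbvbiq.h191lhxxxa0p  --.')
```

The pattern matches exactly 3 of any character, then the literal 'bi', then a word character (captured as 'val'); then one or more of any character except [p2o] (lazy) (non-capturing group); then exactly 3 of one of [9q1], then a non-whitespace character, then exactly 3 of one of [xhv] (captured); then a literal 'x', then exactly 3 of a word character (captured).
Matches: at [3:22] → 'tbvbiq.h191lhxxxa0p'.
Each match is replaced using the text its own group 1 captured.

'  -tbvbiq  --.'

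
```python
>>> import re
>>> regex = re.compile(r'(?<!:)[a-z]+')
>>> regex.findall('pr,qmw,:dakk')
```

['pr', 'qmw', 'akk']

The negative lookahead/lookbehind blocks any match where the forbidden context is present.
Walking the string: at [0:2] → 'pr'; at [3:6] → 'qmw'; at [9:12] → 'akk'.
`findall` yields the raw match text (3 of them) because the pattern has no groups.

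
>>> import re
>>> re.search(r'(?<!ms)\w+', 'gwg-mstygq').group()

'gwg'

The negative lookahead/lookbehind blocks any match where the forbidden context is present.
`re.search` tries every starting position until one works.
The match spans [0:3] → 'gwg'.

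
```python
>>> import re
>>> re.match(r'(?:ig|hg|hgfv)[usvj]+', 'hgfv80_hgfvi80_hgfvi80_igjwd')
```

None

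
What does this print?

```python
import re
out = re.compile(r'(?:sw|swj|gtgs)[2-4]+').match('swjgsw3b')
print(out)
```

None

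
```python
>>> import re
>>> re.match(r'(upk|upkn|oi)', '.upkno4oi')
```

None

With `match`, the pattern is implicitly anchored at the beginning.
Here the pattern fails at index 0, so the call returns None.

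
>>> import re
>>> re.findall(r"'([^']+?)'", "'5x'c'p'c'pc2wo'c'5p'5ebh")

['5x', 'p', 'pc2wo', '5p']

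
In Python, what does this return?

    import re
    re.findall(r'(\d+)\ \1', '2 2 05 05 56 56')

['2', '05', '56']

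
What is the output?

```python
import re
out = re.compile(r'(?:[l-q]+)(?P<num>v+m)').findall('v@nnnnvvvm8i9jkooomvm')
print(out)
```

['vvvm', 'vm']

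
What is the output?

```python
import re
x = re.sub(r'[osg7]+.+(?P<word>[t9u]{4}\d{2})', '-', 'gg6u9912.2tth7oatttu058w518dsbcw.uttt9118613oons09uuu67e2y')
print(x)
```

This matches one or more of one of [osg7]; then one or more of any character; then exactly 4 of one of [t9u], then exactly 2 of a digit (captured as 'word').
Matches: at [0:55] → 'gg6u9912.2tth7oatttu058w518dsbcw.uttt9118613oons09uuu67'.
`sub` substitutes '-' at each match site.

-e2y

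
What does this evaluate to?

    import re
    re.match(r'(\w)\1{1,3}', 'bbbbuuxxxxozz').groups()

The match spans [0:4] → 'bbbb'.
Captured: group 1 = 'b'.

('b',)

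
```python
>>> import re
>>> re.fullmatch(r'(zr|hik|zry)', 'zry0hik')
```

None

`re.fullmatch` is like wrapping the pattern in `^…$` (in single-line mode).
Here there's no way to consume every character, so the call returns None.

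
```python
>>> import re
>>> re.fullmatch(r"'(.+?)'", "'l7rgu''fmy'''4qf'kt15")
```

`fullmatch` succeeds only if the pattern covers the string from start to end.
Here the string isn't matched end-to-end, so the call returns None.

None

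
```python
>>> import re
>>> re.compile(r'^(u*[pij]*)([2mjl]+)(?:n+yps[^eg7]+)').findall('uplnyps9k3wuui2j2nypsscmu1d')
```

[('up', 'l')]

This matches anchored at the start of the string; then zero or more of a literal 'u', then zero or more of one of [pij] (captured); then one or more of one of [2mjl] (captured); then one or more of a literal 'n', then the literal 'yps', then one or more of any character except [eg7] (non-capturing group).
Scanning left to right: at [0:27] match 'uplnyps9k3wuui2j2nypsscmu1d', groups = ('up', 'l').
With 2 capturing groups, `findall` returns a 2-tuple per match.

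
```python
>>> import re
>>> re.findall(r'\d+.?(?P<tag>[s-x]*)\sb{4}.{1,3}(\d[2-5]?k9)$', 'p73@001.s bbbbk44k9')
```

Pattern: one or more of a digit, then optionally any character; then zero or more of a character in [s-x] (captured as 'tag'); then whitespace, then exactly 4 of the literal 'b', then 1 to 3 of any character; then a digit, then optionally a character in [2-5], then the literal 'k9' (captured); then anchored at the end.
Matches: at [4:19] match '001.s bbbbk44k9', groups = ('s', '4k9').
2 groups means the one result is a tuple of 2 captured strings — 1 here.

[('s', '4k9')]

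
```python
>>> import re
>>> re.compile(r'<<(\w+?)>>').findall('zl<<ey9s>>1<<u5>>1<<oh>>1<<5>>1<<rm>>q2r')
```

Scanning left to right: at [2:10] match '<<ey9s>>', group 1 = 'ey9s'; at [11:17] match '<<u5>>', group 1 = 'u5'; at [18:24] match '<<oh>>', group 1 = 'oh'; at [25:30] match '<<5>>', group 1 = '5'; at [31:37] match '<<rm>>', group 1 = 'rm'.
Because there's exactly one group, `findall` drops the full match and keeps group 1 from each hit.

['ey9s', 'u5', 'oh', '5', 'rm']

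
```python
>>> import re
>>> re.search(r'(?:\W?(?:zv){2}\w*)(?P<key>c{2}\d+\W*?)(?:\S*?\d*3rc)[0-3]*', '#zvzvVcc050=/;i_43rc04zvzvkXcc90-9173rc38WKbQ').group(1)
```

The match spans [0:21] → '#zvzvVcc050=/;i_43rc0'.
Captured: group 1 = 'cc050'.

'cc050'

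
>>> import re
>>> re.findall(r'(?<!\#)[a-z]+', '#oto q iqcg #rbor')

['to', 'q', 'iqcg', 'bor']

Because the assertion is negative and zero-width, positions next to the forbidden text are skipped.
Matches: at [2:4] → 'to'; at [5:6] → 'q'; at [7:11] → 'iqcg'; at [14:17] → 'bor'.
With no groups in the pattern, `findall` gives back each whole match — 4 here.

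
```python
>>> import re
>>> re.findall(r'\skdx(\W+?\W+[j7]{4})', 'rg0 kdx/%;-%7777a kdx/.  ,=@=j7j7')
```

With a single group, `findall` returns only what that group captured — 2 items.

['/%;-%7777', '/.  ,=@=j7j7']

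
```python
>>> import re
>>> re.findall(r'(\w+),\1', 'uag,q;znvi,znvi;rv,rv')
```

['znvi', 'rv']

`\1` has to match the exact text group 1 already captured.
With a single group, `findall` returns only what that group captured — 2 items.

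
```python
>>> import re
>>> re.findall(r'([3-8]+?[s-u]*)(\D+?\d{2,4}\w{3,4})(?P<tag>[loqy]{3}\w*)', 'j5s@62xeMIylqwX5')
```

[('5s', '@62xeMI', 'ylqwX5')]

The pattern matches one or more of a character in [3-8] (lazy), then zero or more of a character in [s-u] (captured); then one or more of a non-digit (lazy), then 2 to 4 of a digit, then 3 to 4 of a word character (captured); then exactly 3 of one of [loqy], then zero or more of a word character (captured as 'tag').
Matches: at [1:16] match '5s@62xeMIylqwX5', groups = ('5s', '@62xeMI', 'ylqwX5').
`findall` packs the 3 group values into a tuple for every match.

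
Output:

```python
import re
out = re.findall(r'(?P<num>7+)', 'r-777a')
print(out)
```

This matches one or more of a literal '7' (captured as 'num').
Matches: at [2:5] match '777', group 1 = '777'.
`findall` collects group 1 from the one match (1 total).

['777']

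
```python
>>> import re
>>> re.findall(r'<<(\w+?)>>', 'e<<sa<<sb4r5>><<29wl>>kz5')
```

['sb4r5', '29wl']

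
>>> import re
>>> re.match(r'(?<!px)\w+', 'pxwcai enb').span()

(0, 6)

The negative lookahead/lookbehind blocks any match where the forbidden context is present.
`re.match` won't scan ahead — the pattern has to work from the very first character.
The match spans [0:6] → 'pxwcai'.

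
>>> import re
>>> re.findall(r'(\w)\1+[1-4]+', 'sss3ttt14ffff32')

['s', 't', 'f']

`\1` has to match the exact text group 1 already captured.
Walking the string: at [0:4] match 'sss3', group 1 = 's'; at [4:9] match 'ttt14', group 1 = 't'; at [9:15] match 'ffff32', group 1 = 'f'.
With a single group, `findall` returns only what that group captured — 3 items.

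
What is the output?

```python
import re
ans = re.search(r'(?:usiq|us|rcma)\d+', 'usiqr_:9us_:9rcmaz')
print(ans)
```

Here no position works, so the call returns None.

None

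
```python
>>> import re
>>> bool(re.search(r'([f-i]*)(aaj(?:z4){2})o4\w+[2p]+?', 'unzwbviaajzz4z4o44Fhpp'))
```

False

The pattern matches zero or more of a character in [f-i] (captured); then the literal 'aaj', then the literal 'z4' repeated 2 times (captured); then the literal 'o4', then one or more of a word character, then one or more of one of [2p] (lazy).
`re.search` tries every starting position until one works.
Here no position works, so the call returns None, and `bool(None)` is False.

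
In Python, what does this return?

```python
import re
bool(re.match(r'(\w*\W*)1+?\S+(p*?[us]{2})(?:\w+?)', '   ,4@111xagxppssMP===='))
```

The pattern matches zero or more of a word character, then zero or more of a non-word character (captured); then one or more of a literal '1' (lazy), then one or more of a non-whitespace character; then zero or more of a literal 'p' (lazy), then exactly 2 of one of [us] (captured); then one or more of a word character (lazy) (non-capturing group).
`re.match` only tries the pattern at the start of the string.
Here position 0 doesn't satisfy it, so the call returns None, and `bool(None)` is False.

False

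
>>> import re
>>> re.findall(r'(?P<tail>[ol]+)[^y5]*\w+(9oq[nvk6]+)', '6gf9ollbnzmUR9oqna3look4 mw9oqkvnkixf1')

Pattern: one or more of one of [ol] (captured as 'tail'); then zero or more of any character except [y5], then one or more of a word character; then the literal '9oq', then one or more of one of [nvk6] (captured).
`findall` packs the 2 group values into a tuple for every match.

[('oll', '9oqkvnk')]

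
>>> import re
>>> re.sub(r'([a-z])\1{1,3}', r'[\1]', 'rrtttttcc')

'[r][t]t[c]'

`\1` has to match the exact text group 1 already captured.
Matches: at [0:2] → 'rr'; at [2:6] → 'tttt'; at [7:9] → 'cc'.
Each match is replaced using the text its own group 1 captured.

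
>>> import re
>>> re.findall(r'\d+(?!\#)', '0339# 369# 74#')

The negative lookaround is zero-width — it rules out positions where the adjacent text would match, without consuming anything.
Scanning left to right: at [0:3] → '033'; at [6:8] → '36'; at [11:12] → '7'.
Since nothing is captured, `findall` lists the 3 matched substrings directly.

['033', '36', '7']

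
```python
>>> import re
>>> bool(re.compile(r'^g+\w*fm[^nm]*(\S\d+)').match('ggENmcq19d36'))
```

The pattern matches anchored at the start of the string; then one or more of a literal 'g'; then zero or more of a word character; then the literal 'fm', then zero or more of any character except [nm]; then a non-whitespace character, then one or more of a digit (captured).
`re.match` won't scan ahead — the pattern has to work from the very first character.
Here the string doesn't start with a match, so the call returns None, and `bool(None)` is False.

False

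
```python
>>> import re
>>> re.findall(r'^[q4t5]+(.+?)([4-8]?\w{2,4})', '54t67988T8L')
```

[('6', '7988T')]

The `?` after the quantifier makes it lazy — it takes as little as possible before letting the rest of the pattern try.
`findall` packs the 2 group values into a tuple for every match.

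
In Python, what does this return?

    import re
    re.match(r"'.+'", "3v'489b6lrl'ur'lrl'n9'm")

`re.match` only tries the pattern at the start of the string.
Here the string doesn't start with a match, so the call returns None.

None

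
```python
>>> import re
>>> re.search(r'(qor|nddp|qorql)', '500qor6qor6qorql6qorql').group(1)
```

The match spans [3:6] → 'qor'.
Captured: group 1 = 'qor'.

'qor'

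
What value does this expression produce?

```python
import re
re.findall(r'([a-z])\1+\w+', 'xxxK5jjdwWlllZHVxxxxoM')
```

['x']

After group 1 captures some text, `\1` only succeeds where that same text appears again.
With a single group, `findall` returns only what that group captured — 1 item.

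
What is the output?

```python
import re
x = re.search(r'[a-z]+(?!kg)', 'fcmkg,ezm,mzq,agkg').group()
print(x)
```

`(?!…)`/`(?<!…)` only lets a position through if the neighbouring text does NOT match; no characters are consumed.
`re.search` tries every starting position until one works.
The match spans [0:5] → 'fcmkg'.

fcmkg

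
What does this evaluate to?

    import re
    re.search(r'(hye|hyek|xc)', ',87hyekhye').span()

(3, 6)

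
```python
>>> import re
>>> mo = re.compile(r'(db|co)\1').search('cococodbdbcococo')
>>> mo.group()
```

'coco'

The backreference `\1` re-matches whatever the first group consumed, character for character.
`re.search` tries every starting position until one works.
The match spans [0:4] → 'coco'.
Captured: group 1 = 'co'.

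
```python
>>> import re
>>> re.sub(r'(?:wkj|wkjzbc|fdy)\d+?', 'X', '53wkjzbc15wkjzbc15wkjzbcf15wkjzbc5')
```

'53X5X5wkjzbcf15X'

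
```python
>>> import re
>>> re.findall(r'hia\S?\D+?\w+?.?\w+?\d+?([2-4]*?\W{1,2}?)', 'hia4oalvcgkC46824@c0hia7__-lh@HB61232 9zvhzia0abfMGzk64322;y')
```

['24@', '232 ']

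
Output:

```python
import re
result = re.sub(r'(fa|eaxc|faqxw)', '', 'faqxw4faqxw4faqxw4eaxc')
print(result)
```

qxw4qxw4qxw4

Alternation tries branches left to right and keeps the first one that lets the overall match succeed at that position.
Every occurrence is swapped for ''.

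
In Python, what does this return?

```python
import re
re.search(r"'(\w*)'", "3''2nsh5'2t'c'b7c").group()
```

"''"

Unlike `match`, `search` isn't anchored — it looks for the pattern anywhere in the string.
The match spans [1:3] → "''".
Captured: group 1 = ''.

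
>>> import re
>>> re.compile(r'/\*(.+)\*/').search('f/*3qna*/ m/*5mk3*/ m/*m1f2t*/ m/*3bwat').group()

The match spans [1:30] → '/*3qna*/ m/*5mk3*/ m/*m1f2t*/'.

'/*3qna*/ m/*5mk3*/ m/*m1f2t*/'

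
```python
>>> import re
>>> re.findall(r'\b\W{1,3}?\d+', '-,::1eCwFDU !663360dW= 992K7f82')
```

Pattern: a word boundary (`\b`, zero-width); then 1 to 3 of a non-word character (lazy); then one or more of a digit.
Since nothing is captured, `findall` lists the 2 matched substrings directly.

[' !663360', '= 992']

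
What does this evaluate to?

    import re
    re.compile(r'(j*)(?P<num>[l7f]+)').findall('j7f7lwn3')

[('j', '7f7l')]

Pattern: zero or more of a literal 'j' (captured); then one or more of one of [l7f] (captured as 'num').
2 groups means the one result is a tuple of 2 captured strings — 1 here.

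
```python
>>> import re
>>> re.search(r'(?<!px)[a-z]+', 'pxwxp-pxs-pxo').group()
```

'pxwxp'

The negative lookaround is zero-width — it rules out positions where the adjacent text would match, without consuming anything.
Unlike `match`, `search` isn't anchored — it looks for the pattern anywhere in the string.
The match spans [0:5] → 'pxwxp'.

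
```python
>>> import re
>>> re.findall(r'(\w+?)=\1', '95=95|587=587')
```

The backreference `\1` re-matches whatever the first group consumed, character for character.
`findall` collects group 1 from each match (2 total).

['95', '587']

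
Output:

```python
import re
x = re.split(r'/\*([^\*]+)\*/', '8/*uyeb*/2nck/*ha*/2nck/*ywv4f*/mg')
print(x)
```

Matches to split on: at [1:9] → '/*uyeb*/'; at [13:19] → '/*ha*/'; at [23:32] → '/*ywv4f*/'.
With a capturing group present, the delimiter's captured portion is kept in the result list.

['8', 'uyeb', '2nck', 'ha', '2nck', 'ywv4f', 'mg']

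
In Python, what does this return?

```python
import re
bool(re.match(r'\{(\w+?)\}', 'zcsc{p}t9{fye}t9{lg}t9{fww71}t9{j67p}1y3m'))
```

With `match`, the pattern is implicitly anchored at the beginning.
Here the string doesn't start with a match, so the call returns None, and `bool(None)` is False.

False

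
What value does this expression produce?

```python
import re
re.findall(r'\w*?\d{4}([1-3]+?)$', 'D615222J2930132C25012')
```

Pattern: zero or more of a word character (lazy), then exactly 4 of a digit; then one or more of a character in [1-3] (lazy) (captured); then anchored at the end.
Walking the string: at [0:21] match 'D615222J2930132C25012', group 1 = '2'.
With a single group, `findall` returns only what that group captured — 1 item.

['2']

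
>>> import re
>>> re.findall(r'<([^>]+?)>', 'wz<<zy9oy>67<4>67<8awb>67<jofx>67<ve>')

['<zy9oy', '4', '8awb', 'jofx', 've']

With a single group, `findall` returns only what that group captured — 5 items.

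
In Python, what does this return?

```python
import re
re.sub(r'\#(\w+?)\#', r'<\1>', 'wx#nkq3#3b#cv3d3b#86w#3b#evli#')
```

'wx<nkq3>3b<cv3d3b>86w<3b>evli#'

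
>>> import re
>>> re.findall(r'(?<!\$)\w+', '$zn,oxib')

['n', 'oxib']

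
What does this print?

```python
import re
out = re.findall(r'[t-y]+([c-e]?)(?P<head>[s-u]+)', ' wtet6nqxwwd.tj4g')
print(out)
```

[('e', 't')]

This matches one or more of a character in [t-y]; then optionally a character in [c-e] (captured); then one or more of a character in [s-u] (captured as 'head').
`findall` packs the 2 group values into a tuple for every match.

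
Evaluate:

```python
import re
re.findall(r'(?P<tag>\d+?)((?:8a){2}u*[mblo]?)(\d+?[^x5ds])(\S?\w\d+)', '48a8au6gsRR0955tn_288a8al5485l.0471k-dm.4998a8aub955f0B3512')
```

[('28', '8a8al', '54', '85'), ('499', '8a8aub', '955f', '0B3512')]

The pattern matches one or more of a digit (lazy) (captured as 'tag'); then the literal '8a' repeated 2 times, then zero or more of the literal 'u', then optionally one of [mblo] (captured); then one or more of a digit (lazy), then any character except [x5ds] (captured); then optionally a non-whitespace character, then a word character, then one or more of a digit (captured).
With the lazy modifier that quantifier settles for the fewest repetitions that let the rest of the pattern succeed (the atoms after it are unaffected and can still be greedy).
Walking the string: at [18:29] match '288a8al5485', groups = ('28', '8a8al', '54', '85'); at [40:59] match '4998a8aub955f0B3512', groups = ('499', '8a8aub', '955f', '0B3512').
Multiple groups make `findall` return tuples — one 4-tuple for each match.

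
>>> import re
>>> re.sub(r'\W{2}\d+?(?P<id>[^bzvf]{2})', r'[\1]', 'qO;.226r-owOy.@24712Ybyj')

Pattern: exactly 2 of a non-word character, then one or more of a digit (lazy); then exactly 2 of any character except [bzvf] (captured as 'id').
Because the quantifier is non-greedy, it stops expanding at the earliest point where the rest of the pattern can succeed.
Matches: at [2:7] → ';.226'; at [13:18] → '.@247'.
Each match is replaced using the text its own group 1 captured.

'qO[26]r-owOy[47]12Ybyj'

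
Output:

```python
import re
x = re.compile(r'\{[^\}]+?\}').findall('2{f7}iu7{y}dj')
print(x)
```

With no groups in the pattern, `findall` gives back each whole match — 2 here.

['{f7}', '{y}']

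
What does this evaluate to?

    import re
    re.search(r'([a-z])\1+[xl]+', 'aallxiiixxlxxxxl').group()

The backreference `\1` re-matches whatever the first group consumed, character for character.
The match spans [0:5] → 'aallx'.

'aallx'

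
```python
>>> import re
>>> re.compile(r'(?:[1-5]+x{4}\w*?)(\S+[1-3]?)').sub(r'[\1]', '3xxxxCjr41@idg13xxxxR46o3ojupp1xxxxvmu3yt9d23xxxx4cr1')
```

'[Cjr41@idg13xxxxR46o3ojupp1xxxxvmu3yt9d23xxxx4cr1]'

`\1` in the replacement pulls in group 1's text for each match.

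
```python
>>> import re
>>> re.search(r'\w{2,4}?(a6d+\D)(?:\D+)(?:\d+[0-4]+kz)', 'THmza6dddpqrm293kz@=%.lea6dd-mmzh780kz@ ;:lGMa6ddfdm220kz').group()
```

'THmza6dddpqrm293kz'

This matches 2 to 4 of a word character (lazy); then the literal 'a6', then one or more of a literal 'd', then a non-digit (captured); then one or more of a non-digit (non-capturing group); then one or more of a digit, then one or more of a character in [0-4], then the literal 'kz' (non-capturing group).
`re.search` scans for the first position where the pattern succeeds.
The match spans [0:18] → 'THmza6dddpqrm293kz'.
Captured: group 1 = 'a6dddp'.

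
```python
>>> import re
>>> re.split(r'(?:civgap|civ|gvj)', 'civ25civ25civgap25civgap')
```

['', '25', '25', '25', '']

Branches in `(...|...)` are attempted left-to-right; the first branch that allows the whole pattern to succeed is taken.
Splitting on the pattern gives 5 pieces.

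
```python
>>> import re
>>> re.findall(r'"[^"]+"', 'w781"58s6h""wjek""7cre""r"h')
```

['"58s6h"', '"wjek"', '"7cre"', '"r"']

Walking the string: at [4:11] → '"58s6h"'; at [11:17] → '"wjek"'; at [17:23] → '"7cre"'; at [23:26] → '"r"'.
With no groups in the pattern, `findall` gives back each whole match — 4 here.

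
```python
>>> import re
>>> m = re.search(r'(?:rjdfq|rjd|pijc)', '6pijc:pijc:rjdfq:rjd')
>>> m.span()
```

(1, 5)

Unlike `match`, `search` isn't anchored — it looks for the pattern anywhere in the string.
The match spans [1:5] → 'pijc'.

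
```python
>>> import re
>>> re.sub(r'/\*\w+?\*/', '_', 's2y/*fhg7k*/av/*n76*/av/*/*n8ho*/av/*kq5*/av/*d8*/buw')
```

Matches: at [3:12] → '/*fhg7k*/'; at [14:21] → '/*n76*/'; at [25:33] → '/*n8ho*/'; at [35:42] → '/*kq5*/'; at [44:50] → '/*d8*/'.
Each match is replaced by '_'.

's2y_av_av/*_av_av_buw'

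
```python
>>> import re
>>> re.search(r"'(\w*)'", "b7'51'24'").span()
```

(2, 6)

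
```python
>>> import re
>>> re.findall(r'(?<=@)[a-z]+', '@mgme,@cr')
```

Because the assertion is zero-width, the text it checks is not consumed and won't appear in the result.
Walking the string: at [1:5] → 'mgme'; at [7:9] → 'cr'.
`findall` yields the raw match text (2 of them) because the pattern has no groups.

['mgme', 'cr']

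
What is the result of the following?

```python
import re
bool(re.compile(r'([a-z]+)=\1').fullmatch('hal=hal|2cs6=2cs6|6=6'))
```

`re.fullmatch` requires the pattern to consume the entire string.
Here the pattern can't cover the whole string, so the call returns None, and `bool(None)` is False.

False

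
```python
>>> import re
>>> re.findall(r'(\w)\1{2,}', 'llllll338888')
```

['l', '8']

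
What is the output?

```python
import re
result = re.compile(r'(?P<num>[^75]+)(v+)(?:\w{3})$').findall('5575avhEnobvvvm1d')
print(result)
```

`findall` packs the 2 group values into a tuple for every match.

[('avhEnobvv', 'v')]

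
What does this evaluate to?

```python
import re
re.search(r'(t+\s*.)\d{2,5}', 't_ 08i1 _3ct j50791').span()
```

(11, 19)

This matches one or more of a literal 't', then zero or more of whitespace, then any character (captured); then 2 to 5 of a digit.
The match spans [11:19] → 't j50791'.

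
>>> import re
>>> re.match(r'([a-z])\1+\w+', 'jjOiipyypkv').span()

`match` is anchored at position 0; if the pattern doesn't fit there, it returns None.
The match spans [0:11] → 'jjOiipyypkv'.

(0, 11)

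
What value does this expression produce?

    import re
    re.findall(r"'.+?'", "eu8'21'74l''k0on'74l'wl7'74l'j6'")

["'21'", "''k0on'", "'wl7'", "'j6'"]

A `+?`/`*?`/`{m,n}?` starts at its minimum and grows only as far as needed for what follows to match.
`findall` yields the raw match text (4 of them) because the pattern has no groups.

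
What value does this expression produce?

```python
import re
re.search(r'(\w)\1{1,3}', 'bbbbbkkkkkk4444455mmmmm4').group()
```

'bbbb'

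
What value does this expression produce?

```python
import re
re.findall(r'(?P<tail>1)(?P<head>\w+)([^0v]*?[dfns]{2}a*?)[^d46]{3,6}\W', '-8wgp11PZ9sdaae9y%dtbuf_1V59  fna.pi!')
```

[('1', '1PZ9sdaae9y', '%dtbuf_1V59  fn')]

Pattern: a literal '1' (captured as 'tail'); then one or more of a word character (captured as 'head'); then zero or more of any character except [0v] (lazy), then exactly 2 of one of [dfns], then zero or more of the literal 'a' (lazy) (captured); then 3 to 6 of any character except [d46], then a non-word character.
3 groups means the one result is a tuple of 3 captured strings — 1 here.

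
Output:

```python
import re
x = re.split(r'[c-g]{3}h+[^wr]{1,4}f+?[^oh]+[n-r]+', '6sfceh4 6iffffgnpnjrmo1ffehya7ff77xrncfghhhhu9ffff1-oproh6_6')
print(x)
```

['6s', '1', '', 'h6_6']

Pattern: exactly 3 of a character in [c-g], then one or more of a literal 'h'; then 1 to 4 of any character except [wr], then one or more of a literal 'f' (lazy), then one or more of any character except [oh]; then one or more of a character in [n-r].
Matches to split on: at [2:22] → 'fceh4 6iffffgnpnjrmo'; at [23:37] → 'ffehya7ff77xrn'; at [37:56] → 'cfghhhhu9ffff1-opro'.
The string is cut at each match, leaving 4 pieces.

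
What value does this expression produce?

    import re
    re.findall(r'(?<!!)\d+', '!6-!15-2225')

['5', '2225']

The negative lookaround is zero-width — it rules out positions where the adjacent text would match, without consuming anything.
With no groups in the pattern, `findall` gives back each whole match — 2 here.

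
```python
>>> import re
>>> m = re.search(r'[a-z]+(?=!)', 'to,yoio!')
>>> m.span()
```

Lookahead/lookbehind check context without consuming it, so the matched span excludes the asserted characters.
`re.search` tries every starting position until one works.
The match spans [3:7] → 'yoio'.

(3, 7)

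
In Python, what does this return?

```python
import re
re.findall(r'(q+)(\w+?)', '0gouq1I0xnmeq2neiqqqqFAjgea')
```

[('q', '1'), ('q', '2'), ('qqqq', 'F')]

The `?` after the quantifier makes it lazy — it takes as little as possible before letting the rest of the pattern try.
Multiple groups make `findall` return tuples — one 2-tuple for each match.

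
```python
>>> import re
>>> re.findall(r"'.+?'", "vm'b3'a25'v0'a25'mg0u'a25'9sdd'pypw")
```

["'b3'", "'v0'", "'mg0u'", "'9sdd'"]

Lazy quantifiers expand one character at a time until the remainder of the pattern can match.
Since nothing is captured, `findall` lists the 4 matched substrings directly.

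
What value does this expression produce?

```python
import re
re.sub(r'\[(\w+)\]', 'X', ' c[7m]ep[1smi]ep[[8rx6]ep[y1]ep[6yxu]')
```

Matches: at [2:6] → '[7m]'; at [8:14] → '[1smi]'; at [17:23] → '[8rx6]'; at [25:29] → '[y1]'; at [31:37] → '[6yxu]'.
`sub` substitutes 'X' at each match site.

' cXepXep[XepXepX'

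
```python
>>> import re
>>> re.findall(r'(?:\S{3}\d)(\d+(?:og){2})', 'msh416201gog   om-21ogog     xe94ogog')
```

['1ogog']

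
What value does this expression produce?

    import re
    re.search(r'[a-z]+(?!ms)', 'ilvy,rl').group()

'ilvy'

`(?!…)`/`(?<!…)` only lets a position through if the neighbouring text does NOT match; no characters are consumed.
`re.search` tries every starting position until one works.
The match spans [0:4] → 'ilvy'.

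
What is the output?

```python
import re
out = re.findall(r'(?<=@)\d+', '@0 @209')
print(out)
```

['0', '209']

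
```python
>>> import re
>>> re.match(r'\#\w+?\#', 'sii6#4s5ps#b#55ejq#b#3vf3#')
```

`match` is anchored at position 0; if the pattern doesn't fit there, it returns None.
Here position 0 doesn't satisfy it, so the call returns None.

None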